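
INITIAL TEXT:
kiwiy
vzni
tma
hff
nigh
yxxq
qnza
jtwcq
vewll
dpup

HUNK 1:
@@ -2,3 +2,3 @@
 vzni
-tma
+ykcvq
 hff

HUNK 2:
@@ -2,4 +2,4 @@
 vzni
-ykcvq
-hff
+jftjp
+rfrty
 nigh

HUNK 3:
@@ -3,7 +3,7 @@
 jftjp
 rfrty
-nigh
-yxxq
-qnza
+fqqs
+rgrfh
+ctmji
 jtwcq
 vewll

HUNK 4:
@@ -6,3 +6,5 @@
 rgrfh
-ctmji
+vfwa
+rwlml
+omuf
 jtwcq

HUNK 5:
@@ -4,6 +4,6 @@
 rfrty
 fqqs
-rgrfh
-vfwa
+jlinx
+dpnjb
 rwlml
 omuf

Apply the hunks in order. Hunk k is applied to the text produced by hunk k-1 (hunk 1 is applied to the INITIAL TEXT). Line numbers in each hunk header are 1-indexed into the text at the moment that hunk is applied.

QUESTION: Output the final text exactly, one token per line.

Answer: kiwiy
vzni
jftjp
rfrty
fqqs
jlinx
dpnjb
rwlml
omuf
jtwcq
vewll
dpup

Derivation:
Hunk 1: at line 2 remove [tma] add [ykcvq] -> 10 lines: kiwiy vzni ykcvq hff nigh yxxq qnza jtwcq vewll dpup
Hunk 2: at line 2 remove [ykcvq,hff] add [jftjp,rfrty] -> 10 lines: kiwiy vzni jftjp rfrty nigh yxxq qnza jtwcq vewll dpup
Hunk 3: at line 3 remove [nigh,yxxq,qnza] add [fqqs,rgrfh,ctmji] -> 10 lines: kiwiy vzni jftjp rfrty fqqs rgrfh ctmji jtwcq vewll dpup
Hunk 4: at line 6 remove [ctmji] add [vfwa,rwlml,omuf] -> 12 lines: kiwiy vzni jftjp rfrty fqqs rgrfh vfwa rwlml omuf jtwcq vewll dpup
Hunk 5: at line 4 remove [rgrfh,vfwa] add [jlinx,dpnjb] -> 12 lines: kiwiy vzni jftjp rfrty fqqs jlinx dpnjb rwlml omuf jtwcq vewll dpup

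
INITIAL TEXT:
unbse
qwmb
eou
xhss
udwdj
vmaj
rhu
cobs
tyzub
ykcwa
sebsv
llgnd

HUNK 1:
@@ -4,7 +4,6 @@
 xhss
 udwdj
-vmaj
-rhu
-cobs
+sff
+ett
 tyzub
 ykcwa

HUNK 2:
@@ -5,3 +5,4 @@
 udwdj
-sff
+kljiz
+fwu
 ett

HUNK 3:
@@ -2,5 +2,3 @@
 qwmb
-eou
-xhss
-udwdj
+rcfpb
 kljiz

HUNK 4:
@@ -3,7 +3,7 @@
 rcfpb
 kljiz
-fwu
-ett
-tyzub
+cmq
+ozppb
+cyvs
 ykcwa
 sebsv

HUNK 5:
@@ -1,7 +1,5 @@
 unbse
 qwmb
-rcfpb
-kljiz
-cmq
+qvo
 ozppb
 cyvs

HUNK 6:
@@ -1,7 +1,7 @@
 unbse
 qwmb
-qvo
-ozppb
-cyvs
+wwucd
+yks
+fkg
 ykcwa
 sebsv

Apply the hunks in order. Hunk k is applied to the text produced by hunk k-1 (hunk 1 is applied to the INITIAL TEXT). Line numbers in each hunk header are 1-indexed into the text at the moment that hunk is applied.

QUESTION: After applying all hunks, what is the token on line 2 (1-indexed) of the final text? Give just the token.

Answer: qwmb

Derivation:
Hunk 1: at line 4 remove [vmaj,rhu,cobs] add [sff,ett] -> 11 lines: unbse qwmb eou xhss udwdj sff ett tyzub ykcwa sebsv llgnd
Hunk 2: at line 5 remove [sff] add [kljiz,fwu] -> 12 lines: unbse qwmb eou xhss udwdj kljiz fwu ett tyzub ykcwa sebsv llgnd
Hunk 3: at line 2 remove [eou,xhss,udwdj] add [rcfpb] -> 10 lines: unbse qwmb rcfpb kljiz fwu ett tyzub ykcwa sebsv llgnd
Hunk 4: at line 3 remove [fwu,ett,tyzub] add [cmq,ozppb,cyvs] -> 10 lines: unbse qwmb rcfpb kljiz cmq ozppb cyvs ykcwa sebsv llgnd
Hunk 5: at line 1 remove [rcfpb,kljiz,cmq] add [qvo] -> 8 lines: unbse qwmb qvo ozppb cyvs ykcwa sebsv llgnd
Hunk 6: at line 1 remove [qvo,ozppb,cyvs] add [wwucd,yks,fkg] -> 8 lines: unbse qwmb wwucd yks fkg ykcwa sebsv llgnd
Final line 2: qwmb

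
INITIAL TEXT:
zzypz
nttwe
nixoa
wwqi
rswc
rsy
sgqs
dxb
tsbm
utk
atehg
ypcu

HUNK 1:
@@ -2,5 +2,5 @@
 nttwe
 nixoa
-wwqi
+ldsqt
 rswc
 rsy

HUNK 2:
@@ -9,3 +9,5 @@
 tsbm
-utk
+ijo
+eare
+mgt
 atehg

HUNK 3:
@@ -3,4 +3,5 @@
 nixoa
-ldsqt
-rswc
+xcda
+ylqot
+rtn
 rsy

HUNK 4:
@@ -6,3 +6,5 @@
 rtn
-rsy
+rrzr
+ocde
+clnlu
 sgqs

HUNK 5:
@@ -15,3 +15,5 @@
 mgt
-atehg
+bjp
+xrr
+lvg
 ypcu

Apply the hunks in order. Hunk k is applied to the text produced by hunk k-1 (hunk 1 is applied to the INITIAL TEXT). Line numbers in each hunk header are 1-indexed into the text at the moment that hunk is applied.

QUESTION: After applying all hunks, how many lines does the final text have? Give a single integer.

Answer: 19

Derivation:
Hunk 1: at line 2 remove [wwqi] add [ldsqt] -> 12 lines: zzypz nttwe nixoa ldsqt rswc rsy sgqs dxb tsbm utk atehg ypcu
Hunk 2: at line 9 remove [utk] add [ijo,eare,mgt] -> 14 lines: zzypz nttwe nixoa ldsqt rswc rsy sgqs dxb tsbm ijo eare mgt atehg ypcu
Hunk 3: at line 3 remove [ldsqt,rswc] add [xcda,ylqot,rtn] -> 15 lines: zzypz nttwe nixoa xcda ylqot rtn rsy sgqs dxb tsbm ijo eare mgt atehg ypcu
Hunk 4: at line 6 remove [rsy] add [rrzr,ocde,clnlu] -> 17 lines: zzypz nttwe nixoa xcda ylqot rtn rrzr ocde clnlu sgqs dxb tsbm ijo eare mgt atehg ypcu
Hunk 5: at line 15 remove [atehg] add [bjp,xrr,lvg] -> 19 lines: zzypz nttwe nixoa xcda ylqot rtn rrzr ocde clnlu sgqs dxb tsbm ijo eare mgt bjp xrr lvg ypcu
Final line count: 19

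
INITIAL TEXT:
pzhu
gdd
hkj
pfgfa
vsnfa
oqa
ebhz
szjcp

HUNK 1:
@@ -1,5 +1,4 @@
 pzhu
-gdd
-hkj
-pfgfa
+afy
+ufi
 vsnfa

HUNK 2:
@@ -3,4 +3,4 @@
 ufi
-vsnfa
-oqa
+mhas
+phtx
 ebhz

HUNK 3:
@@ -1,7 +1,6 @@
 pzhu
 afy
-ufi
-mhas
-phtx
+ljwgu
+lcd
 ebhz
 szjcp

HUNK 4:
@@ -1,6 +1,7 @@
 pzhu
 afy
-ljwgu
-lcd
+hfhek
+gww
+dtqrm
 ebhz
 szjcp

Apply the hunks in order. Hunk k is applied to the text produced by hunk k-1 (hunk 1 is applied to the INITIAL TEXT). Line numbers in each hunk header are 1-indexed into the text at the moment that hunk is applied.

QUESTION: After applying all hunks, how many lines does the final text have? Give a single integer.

Answer: 7

Derivation:
Hunk 1: at line 1 remove [gdd,hkj,pfgfa] add [afy,ufi] -> 7 lines: pzhu afy ufi vsnfa oqa ebhz szjcp
Hunk 2: at line 3 remove [vsnfa,oqa] add [mhas,phtx] -> 7 lines: pzhu afy ufi mhas phtx ebhz szjcp
Hunk 3: at line 1 remove [ufi,mhas,phtx] add [ljwgu,lcd] -> 6 lines: pzhu afy ljwgu lcd ebhz szjcp
Hunk 4: at line 1 remove [ljwgu,lcd] add [hfhek,gww,dtqrm] -> 7 lines: pzhu afy hfhek gww dtqrm ebhz szjcp
Final line count: 7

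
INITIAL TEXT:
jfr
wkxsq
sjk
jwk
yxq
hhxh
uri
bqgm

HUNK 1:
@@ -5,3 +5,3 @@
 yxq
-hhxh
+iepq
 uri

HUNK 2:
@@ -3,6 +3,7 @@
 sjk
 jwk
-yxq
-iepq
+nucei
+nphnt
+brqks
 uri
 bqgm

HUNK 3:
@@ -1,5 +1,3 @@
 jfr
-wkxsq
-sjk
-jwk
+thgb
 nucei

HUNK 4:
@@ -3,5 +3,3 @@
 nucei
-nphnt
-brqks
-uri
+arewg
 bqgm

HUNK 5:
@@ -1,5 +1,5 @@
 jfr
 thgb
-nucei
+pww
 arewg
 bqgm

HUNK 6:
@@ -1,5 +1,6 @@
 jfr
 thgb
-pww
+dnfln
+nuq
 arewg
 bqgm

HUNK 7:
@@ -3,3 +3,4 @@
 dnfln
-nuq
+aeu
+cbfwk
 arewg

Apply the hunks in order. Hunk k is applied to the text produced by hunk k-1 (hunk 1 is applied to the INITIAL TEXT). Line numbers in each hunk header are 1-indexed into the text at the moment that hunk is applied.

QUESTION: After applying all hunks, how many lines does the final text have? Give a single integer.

Answer: 7

Derivation:
Hunk 1: at line 5 remove [hhxh] add [iepq] -> 8 lines: jfr wkxsq sjk jwk yxq iepq uri bqgm
Hunk 2: at line 3 remove [yxq,iepq] add [nucei,nphnt,brqks] -> 9 lines: jfr wkxsq sjk jwk nucei nphnt brqks uri bqgm
Hunk 3: at line 1 remove [wkxsq,sjk,jwk] add [thgb] -> 7 lines: jfr thgb nucei nphnt brqks uri bqgm
Hunk 4: at line 3 remove [nphnt,brqks,uri] add [arewg] -> 5 lines: jfr thgb nucei arewg bqgm
Hunk 5: at line 1 remove [nucei] add [pww] -> 5 lines: jfr thgb pww arewg bqgm
Hunk 6: at line 1 remove [pww] add [dnfln,nuq] -> 6 lines: jfr thgb dnfln nuq arewg bqgm
Hunk 7: at line 3 remove [nuq] add [aeu,cbfwk] -> 7 lines: jfr thgb dnfln aeu cbfwk arewg bqgm
Final line count: 7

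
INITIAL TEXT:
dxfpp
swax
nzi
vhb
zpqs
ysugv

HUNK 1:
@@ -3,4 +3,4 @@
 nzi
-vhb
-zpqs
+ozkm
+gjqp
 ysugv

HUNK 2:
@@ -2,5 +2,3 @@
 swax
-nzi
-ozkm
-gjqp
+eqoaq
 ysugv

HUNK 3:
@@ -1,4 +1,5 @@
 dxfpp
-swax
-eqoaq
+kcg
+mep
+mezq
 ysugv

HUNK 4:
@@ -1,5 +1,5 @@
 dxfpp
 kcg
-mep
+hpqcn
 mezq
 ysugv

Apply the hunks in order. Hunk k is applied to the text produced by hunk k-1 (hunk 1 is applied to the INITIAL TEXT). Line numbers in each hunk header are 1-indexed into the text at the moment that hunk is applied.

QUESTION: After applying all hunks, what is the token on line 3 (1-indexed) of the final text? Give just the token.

Hunk 1: at line 3 remove [vhb,zpqs] add [ozkm,gjqp] -> 6 lines: dxfpp swax nzi ozkm gjqp ysugv
Hunk 2: at line 2 remove [nzi,ozkm,gjqp] add [eqoaq] -> 4 lines: dxfpp swax eqoaq ysugv
Hunk 3: at line 1 remove [swax,eqoaq] add [kcg,mep,mezq] -> 5 lines: dxfpp kcg mep mezq ysugv
Hunk 4: at line 1 remove [mep] add [hpqcn] -> 5 lines: dxfpp kcg hpqcn mezq ysugv
Final line 3: hpqcn

Answer: hpqcn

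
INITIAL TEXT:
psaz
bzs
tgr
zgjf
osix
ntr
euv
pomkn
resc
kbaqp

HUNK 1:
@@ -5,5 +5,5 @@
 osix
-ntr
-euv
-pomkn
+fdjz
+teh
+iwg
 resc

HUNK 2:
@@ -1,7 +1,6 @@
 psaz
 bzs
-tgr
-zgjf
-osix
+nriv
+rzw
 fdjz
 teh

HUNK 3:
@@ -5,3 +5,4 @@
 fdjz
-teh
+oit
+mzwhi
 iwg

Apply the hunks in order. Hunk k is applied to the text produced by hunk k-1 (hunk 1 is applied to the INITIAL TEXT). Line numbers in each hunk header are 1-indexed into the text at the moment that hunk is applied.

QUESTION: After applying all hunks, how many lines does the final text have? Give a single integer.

Hunk 1: at line 5 remove [ntr,euv,pomkn] add [fdjz,teh,iwg] -> 10 lines: psaz bzs tgr zgjf osix fdjz teh iwg resc kbaqp
Hunk 2: at line 1 remove [tgr,zgjf,osix] add [nriv,rzw] -> 9 lines: psaz bzs nriv rzw fdjz teh iwg resc kbaqp
Hunk 3: at line 5 remove [teh] add [oit,mzwhi] -> 10 lines: psaz bzs nriv rzw fdjz oit mzwhi iwg resc kbaqp
Final line count: 10

Answer: 10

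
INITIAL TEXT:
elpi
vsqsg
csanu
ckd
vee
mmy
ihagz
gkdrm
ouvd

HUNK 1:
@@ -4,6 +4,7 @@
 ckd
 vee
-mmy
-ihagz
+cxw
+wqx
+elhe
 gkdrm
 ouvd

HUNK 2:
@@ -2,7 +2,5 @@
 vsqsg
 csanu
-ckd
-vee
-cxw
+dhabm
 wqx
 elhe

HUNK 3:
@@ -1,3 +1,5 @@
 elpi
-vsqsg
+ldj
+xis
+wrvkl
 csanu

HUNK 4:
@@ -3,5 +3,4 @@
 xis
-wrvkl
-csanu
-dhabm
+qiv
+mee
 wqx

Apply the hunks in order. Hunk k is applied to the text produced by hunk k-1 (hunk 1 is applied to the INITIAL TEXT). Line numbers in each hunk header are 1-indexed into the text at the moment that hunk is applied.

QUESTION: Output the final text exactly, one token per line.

Hunk 1: at line 4 remove [mmy,ihagz] add [cxw,wqx,elhe] -> 10 lines: elpi vsqsg csanu ckd vee cxw wqx elhe gkdrm ouvd
Hunk 2: at line 2 remove [ckd,vee,cxw] add [dhabm] -> 8 lines: elpi vsqsg csanu dhabm wqx elhe gkdrm ouvd
Hunk 3: at line 1 remove [vsqsg] add [ldj,xis,wrvkl] -> 10 lines: elpi ldj xis wrvkl csanu dhabm wqx elhe gkdrm ouvd
Hunk 4: at line 3 remove [wrvkl,csanu,dhabm] add [qiv,mee] -> 9 lines: elpi ldj xis qiv mee wqx elhe gkdrm ouvd

Answer: elpi
ldj
xis
qiv
mee
wqx
elhe
gkdrm
ouvd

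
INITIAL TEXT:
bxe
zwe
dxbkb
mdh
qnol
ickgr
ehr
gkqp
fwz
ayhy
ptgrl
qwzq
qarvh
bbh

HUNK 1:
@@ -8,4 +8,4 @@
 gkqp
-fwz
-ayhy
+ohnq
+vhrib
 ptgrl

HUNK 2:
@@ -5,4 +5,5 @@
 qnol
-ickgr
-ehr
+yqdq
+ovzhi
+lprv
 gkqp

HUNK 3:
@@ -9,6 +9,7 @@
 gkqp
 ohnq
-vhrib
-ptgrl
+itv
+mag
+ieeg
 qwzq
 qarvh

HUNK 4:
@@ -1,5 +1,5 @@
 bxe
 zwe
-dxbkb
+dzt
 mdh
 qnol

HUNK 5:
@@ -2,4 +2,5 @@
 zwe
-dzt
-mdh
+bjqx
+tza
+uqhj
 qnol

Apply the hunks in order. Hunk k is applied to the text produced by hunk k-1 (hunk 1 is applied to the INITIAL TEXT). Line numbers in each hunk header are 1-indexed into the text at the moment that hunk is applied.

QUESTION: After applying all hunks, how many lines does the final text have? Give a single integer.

Hunk 1: at line 8 remove [fwz,ayhy] add [ohnq,vhrib] -> 14 lines: bxe zwe dxbkb mdh qnol ickgr ehr gkqp ohnq vhrib ptgrl qwzq qarvh bbh
Hunk 2: at line 5 remove [ickgr,ehr] add [yqdq,ovzhi,lprv] -> 15 lines: bxe zwe dxbkb mdh qnol yqdq ovzhi lprv gkqp ohnq vhrib ptgrl qwzq qarvh bbh
Hunk 3: at line 9 remove [vhrib,ptgrl] add [itv,mag,ieeg] -> 16 lines: bxe zwe dxbkb mdh qnol yqdq ovzhi lprv gkqp ohnq itv mag ieeg qwzq qarvh bbh
Hunk 4: at line 1 remove [dxbkb] add [dzt] -> 16 lines: bxe zwe dzt mdh qnol yqdq ovzhi lprv gkqp ohnq itv mag ieeg qwzq qarvh bbh
Hunk 5: at line 2 remove [dzt,mdh] add [bjqx,tza,uqhj] -> 17 lines: bxe zwe bjqx tza uqhj qnol yqdq ovzhi lprv gkqp ohnq itv mag ieeg qwzq qarvh bbh
Final line count: 17

Answer: 17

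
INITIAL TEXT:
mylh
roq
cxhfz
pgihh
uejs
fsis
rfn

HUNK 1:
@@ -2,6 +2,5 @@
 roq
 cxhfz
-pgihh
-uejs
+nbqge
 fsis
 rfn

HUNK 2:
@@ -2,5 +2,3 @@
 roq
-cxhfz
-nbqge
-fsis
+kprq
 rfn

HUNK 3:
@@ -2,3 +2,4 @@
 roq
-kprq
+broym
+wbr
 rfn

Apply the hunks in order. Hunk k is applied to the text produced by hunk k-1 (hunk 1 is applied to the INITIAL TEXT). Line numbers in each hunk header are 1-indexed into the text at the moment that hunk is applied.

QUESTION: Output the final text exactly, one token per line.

Hunk 1: at line 2 remove [pgihh,uejs] add [nbqge] -> 6 lines: mylh roq cxhfz nbqge fsis rfn
Hunk 2: at line 2 remove [cxhfz,nbqge,fsis] add [kprq] -> 4 lines: mylh roq kprq rfn
Hunk 3: at line 2 remove [kprq] add [broym,wbr] -> 5 lines: mylh roq broym wbr rfn

Answer: mylh
roq
broym
wbr
rfn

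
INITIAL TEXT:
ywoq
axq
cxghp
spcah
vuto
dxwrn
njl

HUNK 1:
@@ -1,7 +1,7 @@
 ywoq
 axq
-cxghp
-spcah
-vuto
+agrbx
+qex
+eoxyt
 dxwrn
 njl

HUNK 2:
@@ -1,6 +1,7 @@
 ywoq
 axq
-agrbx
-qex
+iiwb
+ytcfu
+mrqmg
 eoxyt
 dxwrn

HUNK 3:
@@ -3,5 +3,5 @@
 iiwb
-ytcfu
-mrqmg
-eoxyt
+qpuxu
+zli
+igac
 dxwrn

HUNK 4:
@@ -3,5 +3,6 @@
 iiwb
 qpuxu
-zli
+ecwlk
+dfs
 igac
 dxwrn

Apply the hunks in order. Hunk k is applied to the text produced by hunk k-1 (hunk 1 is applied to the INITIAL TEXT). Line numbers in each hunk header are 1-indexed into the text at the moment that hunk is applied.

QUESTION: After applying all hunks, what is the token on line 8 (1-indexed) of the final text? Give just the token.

Hunk 1: at line 1 remove [cxghp,spcah,vuto] add [agrbx,qex,eoxyt] -> 7 lines: ywoq axq agrbx qex eoxyt dxwrn njl
Hunk 2: at line 1 remove [agrbx,qex] add [iiwb,ytcfu,mrqmg] -> 8 lines: ywoq axq iiwb ytcfu mrqmg eoxyt dxwrn njl
Hunk 3: at line 3 remove [ytcfu,mrqmg,eoxyt] add [qpuxu,zli,igac] -> 8 lines: ywoq axq iiwb qpuxu zli igac dxwrn njl
Hunk 4: at line 3 remove [zli] add [ecwlk,dfs] -> 9 lines: ywoq axq iiwb qpuxu ecwlk dfs igac dxwrn njl
Final line 8: dxwrn

Answer: dxwrn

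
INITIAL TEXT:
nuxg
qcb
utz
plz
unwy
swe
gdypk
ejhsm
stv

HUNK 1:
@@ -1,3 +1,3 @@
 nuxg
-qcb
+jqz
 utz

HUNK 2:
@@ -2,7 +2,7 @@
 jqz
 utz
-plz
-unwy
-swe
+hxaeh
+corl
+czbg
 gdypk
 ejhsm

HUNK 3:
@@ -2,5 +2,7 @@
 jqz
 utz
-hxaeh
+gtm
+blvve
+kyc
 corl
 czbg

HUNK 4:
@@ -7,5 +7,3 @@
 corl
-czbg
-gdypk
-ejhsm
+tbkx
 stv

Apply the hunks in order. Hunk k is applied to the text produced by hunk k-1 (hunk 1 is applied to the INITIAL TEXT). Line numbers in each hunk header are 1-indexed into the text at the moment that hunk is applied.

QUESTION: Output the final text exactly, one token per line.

Hunk 1: at line 1 remove [qcb] add [jqz] -> 9 lines: nuxg jqz utz plz unwy swe gdypk ejhsm stv
Hunk 2: at line 2 remove [plz,unwy,swe] add [hxaeh,corl,czbg] -> 9 lines: nuxg jqz utz hxaeh corl czbg gdypk ejhsm stv
Hunk 3: at line 2 remove [hxaeh] add [gtm,blvve,kyc] -> 11 lines: nuxg jqz utz gtm blvve kyc corl czbg gdypk ejhsm stv
Hunk 4: at line 7 remove [czbg,gdypk,ejhsm] add [tbkx] -> 9 lines: nuxg jqz utz gtm blvve kyc corl tbkx stv

Answer: nuxg
jqz
utz
gtm
blvve
kyc
corl
tbkx
stv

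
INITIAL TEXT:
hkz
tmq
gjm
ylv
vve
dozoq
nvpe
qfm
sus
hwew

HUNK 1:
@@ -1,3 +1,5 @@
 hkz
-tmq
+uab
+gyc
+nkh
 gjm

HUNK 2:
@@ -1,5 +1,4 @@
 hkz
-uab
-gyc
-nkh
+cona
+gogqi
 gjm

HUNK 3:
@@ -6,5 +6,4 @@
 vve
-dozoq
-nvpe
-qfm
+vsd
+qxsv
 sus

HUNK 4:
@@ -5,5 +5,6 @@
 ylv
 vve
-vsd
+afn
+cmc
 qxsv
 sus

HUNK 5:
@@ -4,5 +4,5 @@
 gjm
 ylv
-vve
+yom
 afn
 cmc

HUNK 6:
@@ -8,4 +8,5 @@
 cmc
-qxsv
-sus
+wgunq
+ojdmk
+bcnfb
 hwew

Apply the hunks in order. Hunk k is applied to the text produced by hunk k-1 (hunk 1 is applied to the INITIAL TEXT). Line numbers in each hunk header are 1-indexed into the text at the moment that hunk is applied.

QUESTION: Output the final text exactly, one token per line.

Answer: hkz
cona
gogqi
gjm
ylv
yom
afn
cmc
wgunq
ojdmk
bcnfb
hwew

Derivation:
Hunk 1: at line 1 remove [tmq] add [uab,gyc,nkh] -> 12 lines: hkz uab gyc nkh gjm ylv vve dozoq nvpe qfm sus hwew
Hunk 2: at line 1 remove [uab,gyc,nkh] add [cona,gogqi] -> 11 lines: hkz cona gogqi gjm ylv vve dozoq nvpe qfm sus hwew
Hunk 3: at line 6 remove [dozoq,nvpe,qfm] add [vsd,qxsv] -> 10 lines: hkz cona gogqi gjm ylv vve vsd qxsv sus hwew
Hunk 4: at line 5 remove [vsd] add [afn,cmc] -> 11 lines: hkz cona gogqi gjm ylv vve afn cmc qxsv sus hwew
Hunk 5: at line 4 remove [vve] add [yom] -> 11 lines: hkz cona gogqi gjm ylv yom afn cmc qxsv sus hwew
Hunk 6: at line 8 remove [qxsv,sus] add [wgunq,ojdmk,bcnfb] -> 12 lines: hkz cona gogqi gjm ylv yom afn cmc wgunq ojdmk bcnfb hwew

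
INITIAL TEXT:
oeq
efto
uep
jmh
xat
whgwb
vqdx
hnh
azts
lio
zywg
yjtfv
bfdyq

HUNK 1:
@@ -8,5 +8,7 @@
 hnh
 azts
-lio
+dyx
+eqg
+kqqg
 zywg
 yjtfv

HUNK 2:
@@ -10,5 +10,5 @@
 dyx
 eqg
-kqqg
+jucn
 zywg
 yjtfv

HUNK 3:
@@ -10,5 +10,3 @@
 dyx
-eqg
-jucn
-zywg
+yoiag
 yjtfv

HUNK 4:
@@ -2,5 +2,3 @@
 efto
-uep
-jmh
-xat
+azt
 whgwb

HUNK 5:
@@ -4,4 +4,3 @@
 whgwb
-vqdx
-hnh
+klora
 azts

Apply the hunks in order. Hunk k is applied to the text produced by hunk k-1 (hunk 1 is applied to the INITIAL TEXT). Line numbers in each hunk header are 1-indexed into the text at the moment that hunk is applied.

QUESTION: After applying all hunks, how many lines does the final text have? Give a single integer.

Hunk 1: at line 8 remove [lio] add [dyx,eqg,kqqg] -> 15 lines: oeq efto uep jmh xat whgwb vqdx hnh azts dyx eqg kqqg zywg yjtfv bfdyq
Hunk 2: at line 10 remove [kqqg] add [jucn] -> 15 lines: oeq efto uep jmh xat whgwb vqdx hnh azts dyx eqg jucn zywg yjtfv bfdyq
Hunk 3: at line 10 remove [eqg,jucn,zywg] add [yoiag] -> 13 lines: oeq efto uep jmh xat whgwb vqdx hnh azts dyx yoiag yjtfv bfdyq
Hunk 4: at line 2 remove [uep,jmh,xat] add [azt] -> 11 lines: oeq efto azt whgwb vqdx hnh azts dyx yoiag yjtfv bfdyq
Hunk 5: at line 4 remove [vqdx,hnh] add [klora] -> 10 lines: oeq efto azt whgwb klora azts dyx yoiag yjtfv bfdyq
Final line count: 10

Answer: 10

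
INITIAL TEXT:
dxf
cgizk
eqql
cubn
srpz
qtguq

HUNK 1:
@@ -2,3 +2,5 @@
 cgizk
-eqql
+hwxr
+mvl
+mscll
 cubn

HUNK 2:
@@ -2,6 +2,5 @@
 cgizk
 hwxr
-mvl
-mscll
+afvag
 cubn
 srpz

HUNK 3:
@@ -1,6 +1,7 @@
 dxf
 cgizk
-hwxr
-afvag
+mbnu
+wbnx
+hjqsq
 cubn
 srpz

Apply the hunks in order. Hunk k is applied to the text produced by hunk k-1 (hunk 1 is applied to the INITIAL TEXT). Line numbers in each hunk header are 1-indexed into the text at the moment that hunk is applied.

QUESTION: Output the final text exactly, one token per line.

Answer: dxf
cgizk
mbnu
wbnx
hjqsq
cubn
srpz
qtguq

Derivation:
Hunk 1: at line 2 remove [eqql] add [hwxr,mvl,mscll] -> 8 lines: dxf cgizk hwxr mvl mscll cubn srpz qtguq
Hunk 2: at line 2 remove [mvl,mscll] add [afvag] -> 7 lines: dxf cgizk hwxr afvag cubn srpz qtguq
Hunk 3: at line 1 remove [hwxr,afvag] add [mbnu,wbnx,hjqsq] -> 8 lines: dxf cgizk mbnu wbnx hjqsq cubn srpz qtguq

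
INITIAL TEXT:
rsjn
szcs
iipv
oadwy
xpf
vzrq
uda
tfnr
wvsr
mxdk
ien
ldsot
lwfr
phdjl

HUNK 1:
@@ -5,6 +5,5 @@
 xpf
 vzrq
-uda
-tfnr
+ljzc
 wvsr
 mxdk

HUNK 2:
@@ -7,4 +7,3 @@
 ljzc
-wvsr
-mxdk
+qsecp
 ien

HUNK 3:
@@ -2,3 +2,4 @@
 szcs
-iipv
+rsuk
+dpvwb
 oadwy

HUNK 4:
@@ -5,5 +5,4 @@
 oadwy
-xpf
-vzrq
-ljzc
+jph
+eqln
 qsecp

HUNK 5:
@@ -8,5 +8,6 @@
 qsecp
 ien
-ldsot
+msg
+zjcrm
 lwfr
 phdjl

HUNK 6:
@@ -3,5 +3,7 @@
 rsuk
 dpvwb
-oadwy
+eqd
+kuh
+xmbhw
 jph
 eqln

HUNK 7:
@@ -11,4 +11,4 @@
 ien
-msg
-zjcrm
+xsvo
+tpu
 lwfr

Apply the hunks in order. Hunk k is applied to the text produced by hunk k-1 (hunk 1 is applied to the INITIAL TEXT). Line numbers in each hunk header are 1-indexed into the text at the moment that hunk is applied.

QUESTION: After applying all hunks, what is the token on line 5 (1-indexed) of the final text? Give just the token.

Answer: eqd

Derivation:
Hunk 1: at line 5 remove [uda,tfnr] add [ljzc] -> 13 lines: rsjn szcs iipv oadwy xpf vzrq ljzc wvsr mxdk ien ldsot lwfr phdjl
Hunk 2: at line 7 remove [wvsr,mxdk] add [qsecp] -> 12 lines: rsjn szcs iipv oadwy xpf vzrq ljzc qsecp ien ldsot lwfr phdjl
Hunk 3: at line 2 remove [iipv] add [rsuk,dpvwb] -> 13 lines: rsjn szcs rsuk dpvwb oadwy xpf vzrq ljzc qsecp ien ldsot lwfr phdjl
Hunk 4: at line 5 remove [xpf,vzrq,ljzc] add [jph,eqln] -> 12 lines: rsjn szcs rsuk dpvwb oadwy jph eqln qsecp ien ldsot lwfr phdjl
Hunk 5: at line 8 remove [ldsot] add [msg,zjcrm] -> 13 lines: rsjn szcs rsuk dpvwb oadwy jph eqln qsecp ien msg zjcrm lwfr phdjl
Hunk 6: at line 3 remove [oadwy] add [eqd,kuh,xmbhw] -> 15 lines: rsjn szcs rsuk dpvwb eqd kuh xmbhw jph eqln qsecp ien msg zjcrm lwfr phdjl
Hunk 7: at line 11 remove [msg,zjcrm] add [xsvo,tpu] -> 15 lines: rsjn szcs rsuk dpvwb eqd kuh xmbhw jph eqln qsecp ien xsvo tpu lwfr phdjl
Final line 5: eqd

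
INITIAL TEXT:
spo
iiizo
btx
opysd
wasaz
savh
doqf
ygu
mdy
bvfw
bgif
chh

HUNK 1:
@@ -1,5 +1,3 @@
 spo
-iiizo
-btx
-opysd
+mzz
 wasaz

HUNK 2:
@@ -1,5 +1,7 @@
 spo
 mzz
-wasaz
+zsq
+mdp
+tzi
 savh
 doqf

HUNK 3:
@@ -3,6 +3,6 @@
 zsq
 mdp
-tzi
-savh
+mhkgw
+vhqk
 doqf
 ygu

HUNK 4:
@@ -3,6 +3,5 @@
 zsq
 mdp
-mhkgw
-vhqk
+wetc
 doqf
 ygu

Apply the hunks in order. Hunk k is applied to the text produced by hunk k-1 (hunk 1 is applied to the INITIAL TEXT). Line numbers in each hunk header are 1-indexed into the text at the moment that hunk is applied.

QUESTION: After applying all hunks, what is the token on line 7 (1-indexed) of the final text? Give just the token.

Hunk 1: at line 1 remove [iiizo,btx,opysd] add [mzz] -> 10 lines: spo mzz wasaz savh doqf ygu mdy bvfw bgif chh
Hunk 2: at line 1 remove [wasaz] add [zsq,mdp,tzi] -> 12 lines: spo mzz zsq mdp tzi savh doqf ygu mdy bvfw bgif chh
Hunk 3: at line 3 remove [tzi,savh] add [mhkgw,vhqk] -> 12 lines: spo mzz zsq mdp mhkgw vhqk doqf ygu mdy bvfw bgif chh
Hunk 4: at line 3 remove [mhkgw,vhqk] add [wetc] -> 11 lines: spo mzz zsq mdp wetc doqf ygu mdy bvfw bgif chh
Final line 7: ygu

Answer: ygu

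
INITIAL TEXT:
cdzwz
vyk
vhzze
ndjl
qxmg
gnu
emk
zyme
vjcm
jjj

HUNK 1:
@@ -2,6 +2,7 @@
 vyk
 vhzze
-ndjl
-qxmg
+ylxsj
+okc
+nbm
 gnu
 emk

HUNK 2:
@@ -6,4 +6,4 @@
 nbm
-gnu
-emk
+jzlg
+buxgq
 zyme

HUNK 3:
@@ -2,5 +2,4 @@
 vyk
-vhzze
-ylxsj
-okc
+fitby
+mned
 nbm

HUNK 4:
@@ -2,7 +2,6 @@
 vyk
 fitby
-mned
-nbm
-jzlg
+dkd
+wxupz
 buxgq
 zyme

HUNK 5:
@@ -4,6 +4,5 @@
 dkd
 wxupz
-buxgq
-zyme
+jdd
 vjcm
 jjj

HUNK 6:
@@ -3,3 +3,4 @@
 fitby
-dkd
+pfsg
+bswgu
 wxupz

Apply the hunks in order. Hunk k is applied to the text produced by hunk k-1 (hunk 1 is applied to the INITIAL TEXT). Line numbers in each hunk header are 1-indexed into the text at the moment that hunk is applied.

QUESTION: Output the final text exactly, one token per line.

Answer: cdzwz
vyk
fitby
pfsg
bswgu
wxupz
jdd
vjcm
jjj

Derivation:
Hunk 1: at line 2 remove [ndjl,qxmg] add [ylxsj,okc,nbm] -> 11 lines: cdzwz vyk vhzze ylxsj okc nbm gnu emk zyme vjcm jjj
Hunk 2: at line 6 remove [gnu,emk] add [jzlg,buxgq] -> 11 lines: cdzwz vyk vhzze ylxsj okc nbm jzlg buxgq zyme vjcm jjj
Hunk 3: at line 2 remove [vhzze,ylxsj,okc] add [fitby,mned] -> 10 lines: cdzwz vyk fitby mned nbm jzlg buxgq zyme vjcm jjj
Hunk 4: at line 2 remove [mned,nbm,jzlg] add [dkd,wxupz] -> 9 lines: cdzwz vyk fitby dkd wxupz buxgq zyme vjcm jjj
Hunk 5: at line 4 remove [buxgq,zyme] add [jdd] -> 8 lines: cdzwz vyk fitby dkd wxupz jdd vjcm jjj
Hunk 6: at line 3 remove [dkd] add [pfsg,bswgu] -> 9 lines: cdzwz vyk fitby pfsg bswgu wxupz jdd vjcm jjj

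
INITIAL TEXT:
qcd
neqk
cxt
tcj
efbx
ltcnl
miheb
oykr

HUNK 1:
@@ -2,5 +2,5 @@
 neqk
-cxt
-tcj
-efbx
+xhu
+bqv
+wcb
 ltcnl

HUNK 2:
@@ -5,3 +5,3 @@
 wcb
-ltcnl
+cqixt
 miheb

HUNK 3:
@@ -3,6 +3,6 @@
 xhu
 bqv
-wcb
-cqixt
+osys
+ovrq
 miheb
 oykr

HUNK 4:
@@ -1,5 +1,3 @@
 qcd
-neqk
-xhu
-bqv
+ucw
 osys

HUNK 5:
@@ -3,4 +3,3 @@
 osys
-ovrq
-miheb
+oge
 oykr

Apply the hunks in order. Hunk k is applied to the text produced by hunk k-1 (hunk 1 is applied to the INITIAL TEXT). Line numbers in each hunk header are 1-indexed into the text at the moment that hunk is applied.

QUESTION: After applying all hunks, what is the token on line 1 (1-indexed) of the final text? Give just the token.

Hunk 1: at line 2 remove [cxt,tcj,efbx] add [xhu,bqv,wcb] -> 8 lines: qcd neqk xhu bqv wcb ltcnl miheb oykr
Hunk 2: at line 5 remove [ltcnl] add [cqixt] -> 8 lines: qcd neqk xhu bqv wcb cqixt miheb oykr
Hunk 3: at line 3 remove [wcb,cqixt] add [osys,ovrq] -> 8 lines: qcd neqk xhu bqv osys ovrq miheb oykr
Hunk 4: at line 1 remove [neqk,xhu,bqv] add [ucw] -> 6 lines: qcd ucw osys ovrq miheb oykr
Hunk 5: at line 3 remove [ovrq,miheb] add [oge] -> 5 lines: qcd ucw osys oge oykr
Final line 1: qcd

Answer: qcd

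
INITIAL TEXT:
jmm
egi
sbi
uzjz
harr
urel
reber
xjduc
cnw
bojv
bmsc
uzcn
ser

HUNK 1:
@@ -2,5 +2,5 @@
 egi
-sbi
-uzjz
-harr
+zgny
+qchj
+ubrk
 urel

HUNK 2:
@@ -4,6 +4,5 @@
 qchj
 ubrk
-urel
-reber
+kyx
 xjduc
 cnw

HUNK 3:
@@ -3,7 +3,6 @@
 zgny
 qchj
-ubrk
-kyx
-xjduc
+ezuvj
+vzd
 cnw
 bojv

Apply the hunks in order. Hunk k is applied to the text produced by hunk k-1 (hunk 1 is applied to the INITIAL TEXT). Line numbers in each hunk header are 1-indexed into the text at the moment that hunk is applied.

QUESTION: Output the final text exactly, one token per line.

Answer: jmm
egi
zgny
qchj
ezuvj
vzd
cnw
bojv
bmsc
uzcn
ser

Derivation:
Hunk 1: at line 2 remove [sbi,uzjz,harr] add [zgny,qchj,ubrk] -> 13 lines: jmm egi zgny qchj ubrk urel reber xjduc cnw bojv bmsc uzcn ser
Hunk 2: at line 4 remove [urel,reber] add [kyx] -> 12 lines: jmm egi zgny qchj ubrk kyx xjduc cnw bojv bmsc uzcn ser
Hunk 3: at line 3 remove [ubrk,kyx,xjduc] add [ezuvj,vzd] -> 11 lines: jmm egi zgny qchj ezuvj vzd cnw bojv bmsc uzcn ser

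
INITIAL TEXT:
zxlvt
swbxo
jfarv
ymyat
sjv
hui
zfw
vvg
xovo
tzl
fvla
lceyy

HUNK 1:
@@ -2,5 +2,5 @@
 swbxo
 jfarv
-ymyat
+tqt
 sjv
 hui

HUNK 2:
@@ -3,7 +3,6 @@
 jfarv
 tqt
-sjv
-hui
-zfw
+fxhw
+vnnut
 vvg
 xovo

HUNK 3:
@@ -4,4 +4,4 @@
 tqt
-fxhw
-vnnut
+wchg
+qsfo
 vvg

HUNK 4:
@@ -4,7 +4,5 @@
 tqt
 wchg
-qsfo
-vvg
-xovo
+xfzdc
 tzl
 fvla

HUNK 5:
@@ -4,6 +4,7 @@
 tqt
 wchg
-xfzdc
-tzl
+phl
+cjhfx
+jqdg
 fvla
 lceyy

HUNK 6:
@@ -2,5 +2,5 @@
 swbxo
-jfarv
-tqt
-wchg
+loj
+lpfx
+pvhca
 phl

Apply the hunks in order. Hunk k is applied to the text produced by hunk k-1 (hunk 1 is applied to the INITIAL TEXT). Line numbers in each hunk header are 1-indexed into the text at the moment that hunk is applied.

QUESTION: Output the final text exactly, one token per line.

Hunk 1: at line 2 remove [ymyat] add [tqt] -> 12 lines: zxlvt swbxo jfarv tqt sjv hui zfw vvg xovo tzl fvla lceyy
Hunk 2: at line 3 remove [sjv,hui,zfw] add [fxhw,vnnut] -> 11 lines: zxlvt swbxo jfarv tqt fxhw vnnut vvg xovo tzl fvla lceyy
Hunk 3: at line 4 remove [fxhw,vnnut] add [wchg,qsfo] -> 11 lines: zxlvt swbxo jfarv tqt wchg qsfo vvg xovo tzl fvla lceyy
Hunk 4: at line 4 remove [qsfo,vvg,xovo] add [xfzdc] -> 9 lines: zxlvt swbxo jfarv tqt wchg xfzdc tzl fvla lceyy
Hunk 5: at line 4 remove [xfzdc,tzl] add [phl,cjhfx,jqdg] -> 10 lines: zxlvt swbxo jfarv tqt wchg phl cjhfx jqdg fvla lceyy
Hunk 6: at line 2 remove [jfarv,tqt,wchg] add [loj,lpfx,pvhca] -> 10 lines: zxlvt swbxo loj lpfx pvhca phl cjhfx jqdg fvla lceyy

Answer: zxlvt
swbxo
loj
lpfx
pvhca
phl
cjhfx
jqdg
fvla
lceyy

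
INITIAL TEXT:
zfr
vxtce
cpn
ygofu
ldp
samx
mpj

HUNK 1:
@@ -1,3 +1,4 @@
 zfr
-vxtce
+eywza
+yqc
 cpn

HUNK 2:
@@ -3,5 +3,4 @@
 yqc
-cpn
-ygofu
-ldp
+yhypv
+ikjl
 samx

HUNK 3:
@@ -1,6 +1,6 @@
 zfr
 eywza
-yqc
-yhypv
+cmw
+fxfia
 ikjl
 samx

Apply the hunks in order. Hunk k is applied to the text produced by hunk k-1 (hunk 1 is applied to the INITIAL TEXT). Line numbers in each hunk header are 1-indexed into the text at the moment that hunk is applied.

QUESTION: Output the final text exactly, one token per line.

Answer: zfr
eywza
cmw
fxfia
ikjl
samx
mpj

Derivation:
Hunk 1: at line 1 remove [vxtce] add [eywza,yqc] -> 8 lines: zfr eywza yqc cpn ygofu ldp samx mpj
Hunk 2: at line 3 remove [cpn,ygofu,ldp] add [yhypv,ikjl] -> 7 lines: zfr eywza yqc yhypv ikjl samx mpj
Hunk 3: at line 1 remove [yqc,yhypv] add [cmw,fxfia] -> 7 lines: zfr eywza cmw fxfia ikjl samx mpj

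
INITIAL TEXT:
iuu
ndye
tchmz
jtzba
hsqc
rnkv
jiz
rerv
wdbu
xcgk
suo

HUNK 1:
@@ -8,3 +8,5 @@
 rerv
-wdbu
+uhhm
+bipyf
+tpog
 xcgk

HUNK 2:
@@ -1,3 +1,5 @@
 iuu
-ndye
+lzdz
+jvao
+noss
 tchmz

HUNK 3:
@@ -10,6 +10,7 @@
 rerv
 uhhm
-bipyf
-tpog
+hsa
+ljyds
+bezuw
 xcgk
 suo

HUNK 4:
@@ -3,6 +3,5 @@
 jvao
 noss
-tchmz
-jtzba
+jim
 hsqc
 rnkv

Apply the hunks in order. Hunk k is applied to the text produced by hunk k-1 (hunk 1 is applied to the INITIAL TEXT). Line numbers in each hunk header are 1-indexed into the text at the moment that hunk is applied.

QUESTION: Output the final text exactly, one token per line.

Hunk 1: at line 8 remove [wdbu] add [uhhm,bipyf,tpog] -> 13 lines: iuu ndye tchmz jtzba hsqc rnkv jiz rerv uhhm bipyf tpog xcgk suo
Hunk 2: at line 1 remove [ndye] add [lzdz,jvao,noss] -> 15 lines: iuu lzdz jvao noss tchmz jtzba hsqc rnkv jiz rerv uhhm bipyf tpog xcgk suo
Hunk 3: at line 10 remove [bipyf,tpog] add [hsa,ljyds,bezuw] -> 16 lines: iuu lzdz jvao noss tchmz jtzba hsqc rnkv jiz rerv uhhm hsa ljyds bezuw xcgk suo
Hunk 4: at line 3 remove [tchmz,jtzba] add [jim] -> 15 lines: iuu lzdz jvao noss jim hsqc rnkv jiz rerv uhhm hsa ljyds bezuw xcgk suo

Answer: iuu
lzdz
jvao
noss
jim
hsqc
rnkv
jiz
rerv
uhhm
hsa
ljyds
bezuw
xcgk
suo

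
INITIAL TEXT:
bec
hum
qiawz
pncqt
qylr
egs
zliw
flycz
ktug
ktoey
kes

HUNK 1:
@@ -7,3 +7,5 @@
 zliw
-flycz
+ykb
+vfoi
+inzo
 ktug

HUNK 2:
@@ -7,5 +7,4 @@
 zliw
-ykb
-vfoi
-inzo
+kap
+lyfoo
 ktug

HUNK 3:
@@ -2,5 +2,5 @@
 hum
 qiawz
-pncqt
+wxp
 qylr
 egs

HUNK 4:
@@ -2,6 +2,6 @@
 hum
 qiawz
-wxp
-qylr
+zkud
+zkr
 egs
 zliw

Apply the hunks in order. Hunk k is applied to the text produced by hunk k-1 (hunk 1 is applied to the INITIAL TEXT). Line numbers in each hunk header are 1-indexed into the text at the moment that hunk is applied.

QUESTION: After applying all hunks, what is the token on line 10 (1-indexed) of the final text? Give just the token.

Answer: ktug

Derivation:
Hunk 1: at line 7 remove [flycz] add [ykb,vfoi,inzo] -> 13 lines: bec hum qiawz pncqt qylr egs zliw ykb vfoi inzo ktug ktoey kes
Hunk 2: at line 7 remove [ykb,vfoi,inzo] add [kap,lyfoo] -> 12 lines: bec hum qiawz pncqt qylr egs zliw kap lyfoo ktug ktoey kes
Hunk 3: at line 2 remove [pncqt] add [wxp] -> 12 lines: bec hum qiawz wxp qylr egs zliw kap lyfoo ktug ktoey kes
Hunk 4: at line 2 remove [wxp,qylr] add [zkud,zkr] -> 12 lines: bec hum qiawz zkud zkr egs zliw kap lyfoo ktug ktoey kes
Final line 10: ktug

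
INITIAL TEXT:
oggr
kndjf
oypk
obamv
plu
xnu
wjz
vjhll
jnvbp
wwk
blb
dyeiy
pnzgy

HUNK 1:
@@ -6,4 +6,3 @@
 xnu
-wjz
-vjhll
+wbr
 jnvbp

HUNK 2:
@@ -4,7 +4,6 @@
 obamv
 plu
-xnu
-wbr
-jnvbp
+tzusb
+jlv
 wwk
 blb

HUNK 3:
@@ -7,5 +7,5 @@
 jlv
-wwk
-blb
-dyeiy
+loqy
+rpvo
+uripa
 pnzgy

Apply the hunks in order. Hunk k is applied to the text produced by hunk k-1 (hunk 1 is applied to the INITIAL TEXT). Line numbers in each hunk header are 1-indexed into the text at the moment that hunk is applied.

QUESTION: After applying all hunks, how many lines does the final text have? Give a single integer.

Hunk 1: at line 6 remove [wjz,vjhll] add [wbr] -> 12 lines: oggr kndjf oypk obamv plu xnu wbr jnvbp wwk blb dyeiy pnzgy
Hunk 2: at line 4 remove [xnu,wbr,jnvbp] add [tzusb,jlv] -> 11 lines: oggr kndjf oypk obamv plu tzusb jlv wwk blb dyeiy pnzgy
Hunk 3: at line 7 remove [wwk,blb,dyeiy] add [loqy,rpvo,uripa] -> 11 lines: oggr kndjf oypk obamv plu tzusb jlv loqy rpvo uripa pnzgy
Final line count: 11

Answer: 11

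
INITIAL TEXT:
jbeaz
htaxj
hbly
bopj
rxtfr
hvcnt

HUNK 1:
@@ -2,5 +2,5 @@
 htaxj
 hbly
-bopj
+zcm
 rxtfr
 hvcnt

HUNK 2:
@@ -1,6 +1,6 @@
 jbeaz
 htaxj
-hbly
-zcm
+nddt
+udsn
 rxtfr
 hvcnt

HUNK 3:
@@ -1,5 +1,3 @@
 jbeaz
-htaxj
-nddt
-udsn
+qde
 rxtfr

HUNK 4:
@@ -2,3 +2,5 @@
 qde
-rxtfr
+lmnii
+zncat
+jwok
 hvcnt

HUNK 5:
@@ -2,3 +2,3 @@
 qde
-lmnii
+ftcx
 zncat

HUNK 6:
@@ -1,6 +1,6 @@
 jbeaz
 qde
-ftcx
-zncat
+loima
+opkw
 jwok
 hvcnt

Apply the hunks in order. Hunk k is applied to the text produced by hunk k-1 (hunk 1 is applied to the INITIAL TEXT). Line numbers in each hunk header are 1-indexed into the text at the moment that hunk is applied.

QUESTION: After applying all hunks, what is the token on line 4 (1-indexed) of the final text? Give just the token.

Answer: opkw

Derivation:
Hunk 1: at line 2 remove [bopj] add [zcm] -> 6 lines: jbeaz htaxj hbly zcm rxtfr hvcnt
Hunk 2: at line 1 remove [hbly,zcm] add [nddt,udsn] -> 6 lines: jbeaz htaxj nddt udsn rxtfr hvcnt
Hunk 3: at line 1 remove [htaxj,nddt,udsn] add [qde] -> 4 lines: jbeaz qde rxtfr hvcnt
Hunk 4: at line 2 remove [rxtfr] add [lmnii,zncat,jwok] -> 6 lines: jbeaz qde lmnii zncat jwok hvcnt
Hunk 5: at line 2 remove [lmnii] add [ftcx] -> 6 lines: jbeaz qde ftcx zncat jwok hvcnt
Hunk 6: at line 1 remove [ftcx,zncat] add [loima,opkw] -> 6 lines: jbeaz qde loima opkw jwok hvcnt
Final line 4: opkw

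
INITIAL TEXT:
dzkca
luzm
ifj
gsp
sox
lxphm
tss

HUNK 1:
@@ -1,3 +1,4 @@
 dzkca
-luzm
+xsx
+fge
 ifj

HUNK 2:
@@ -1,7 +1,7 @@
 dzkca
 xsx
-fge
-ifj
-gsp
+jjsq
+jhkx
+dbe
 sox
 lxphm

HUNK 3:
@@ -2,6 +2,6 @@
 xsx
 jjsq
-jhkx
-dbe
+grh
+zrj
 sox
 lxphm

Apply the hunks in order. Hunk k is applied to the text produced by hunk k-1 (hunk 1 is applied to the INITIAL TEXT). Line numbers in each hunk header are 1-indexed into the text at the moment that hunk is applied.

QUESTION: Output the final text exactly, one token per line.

Hunk 1: at line 1 remove [luzm] add [xsx,fge] -> 8 lines: dzkca xsx fge ifj gsp sox lxphm tss
Hunk 2: at line 1 remove [fge,ifj,gsp] add [jjsq,jhkx,dbe] -> 8 lines: dzkca xsx jjsq jhkx dbe sox lxphm tss
Hunk 3: at line 2 remove [jhkx,dbe] add [grh,zrj] -> 8 lines: dzkca xsx jjsq grh zrj sox lxphm tss

Answer: dzkca
xsx
jjsq
grh
zrj
sox
lxphm
tss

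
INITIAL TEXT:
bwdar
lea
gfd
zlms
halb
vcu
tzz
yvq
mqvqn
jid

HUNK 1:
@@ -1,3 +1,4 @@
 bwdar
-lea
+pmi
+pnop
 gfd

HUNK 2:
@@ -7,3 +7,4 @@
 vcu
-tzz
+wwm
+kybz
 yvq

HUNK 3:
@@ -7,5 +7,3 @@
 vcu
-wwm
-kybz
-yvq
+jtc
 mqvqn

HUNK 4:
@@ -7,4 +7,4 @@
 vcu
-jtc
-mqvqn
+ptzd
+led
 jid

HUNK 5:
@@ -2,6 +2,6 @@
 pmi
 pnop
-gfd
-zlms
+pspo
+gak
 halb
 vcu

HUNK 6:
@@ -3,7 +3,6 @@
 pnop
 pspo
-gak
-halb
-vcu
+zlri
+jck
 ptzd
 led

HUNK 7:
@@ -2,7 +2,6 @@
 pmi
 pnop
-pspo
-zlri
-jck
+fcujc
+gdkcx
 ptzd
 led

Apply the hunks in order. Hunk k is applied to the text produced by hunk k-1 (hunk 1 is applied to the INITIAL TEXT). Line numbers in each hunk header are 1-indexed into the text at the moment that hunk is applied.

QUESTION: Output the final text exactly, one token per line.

Hunk 1: at line 1 remove [lea] add [pmi,pnop] -> 11 lines: bwdar pmi pnop gfd zlms halb vcu tzz yvq mqvqn jid
Hunk 2: at line 7 remove [tzz] add [wwm,kybz] -> 12 lines: bwdar pmi pnop gfd zlms halb vcu wwm kybz yvq mqvqn jid
Hunk 3: at line 7 remove [wwm,kybz,yvq] add [jtc] -> 10 lines: bwdar pmi pnop gfd zlms halb vcu jtc mqvqn jid
Hunk 4: at line 7 remove [jtc,mqvqn] add [ptzd,led] -> 10 lines: bwdar pmi pnop gfd zlms halb vcu ptzd led jid
Hunk 5: at line 2 remove [gfd,zlms] add [pspo,gak] -> 10 lines: bwdar pmi pnop pspo gak halb vcu ptzd led jid
Hunk 6: at line 3 remove [gak,halb,vcu] add [zlri,jck] -> 9 lines: bwdar pmi pnop pspo zlri jck ptzd led jid
Hunk 7: at line 2 remove [pspo,zlri,jck] add [fcujc,gdkcx] -> 8 lines: bwdar pmi pnop fcujc gdkcx ptzd led jid

Answer: bwdar
pmi
pnop
fcujc
gdkcx
ptzd
led
jid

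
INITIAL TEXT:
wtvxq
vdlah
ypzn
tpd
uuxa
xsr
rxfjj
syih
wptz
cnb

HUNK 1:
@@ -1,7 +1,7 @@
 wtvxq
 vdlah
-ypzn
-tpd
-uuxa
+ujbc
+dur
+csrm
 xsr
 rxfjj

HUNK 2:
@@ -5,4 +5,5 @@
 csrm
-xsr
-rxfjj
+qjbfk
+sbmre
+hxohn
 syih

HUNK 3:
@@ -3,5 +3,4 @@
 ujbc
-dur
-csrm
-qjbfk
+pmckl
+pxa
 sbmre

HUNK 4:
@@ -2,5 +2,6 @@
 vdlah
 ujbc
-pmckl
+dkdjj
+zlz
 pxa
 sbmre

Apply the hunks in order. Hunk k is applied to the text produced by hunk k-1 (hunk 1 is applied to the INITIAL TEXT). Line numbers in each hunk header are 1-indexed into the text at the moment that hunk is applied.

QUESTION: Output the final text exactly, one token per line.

Hunk 1: at line 1 remove [ypzn,tpd,uuxa] add [ujbc,dur,csrm] -> 10 lines: wtvxq vdlah ujbc dur csrm xsr rxfjj syih wptz cnb
Hunk 2: at line 5 remove [xsr,rxfjj] add [qjbfk,sbmre,hxohn] -> 11 lines: wtvxq vdlah ujbc dur csrm qjbfk sbmre hxohn syih wptz cnb
Hunk 3: at line 3 remove [dur,csrm,qjbfk] add [pmckl,pxa] -> 10 lines: wtvxq vdlah ujbc pmckl pxa sbmre hxohn syih wptz cnb
Hunk 4: at line 2 remove [pmckl] add [dkdjj,zlz] -> 11 lines: wtvxq vdlah ujbc dkdjj zlz pxa sbmre hxohn syih wptz cnb

Answer: wtvxq
vdlah
ujbc
dkdjj
zlz
pxa
sbmre
hxohn
syih
wptz
cnb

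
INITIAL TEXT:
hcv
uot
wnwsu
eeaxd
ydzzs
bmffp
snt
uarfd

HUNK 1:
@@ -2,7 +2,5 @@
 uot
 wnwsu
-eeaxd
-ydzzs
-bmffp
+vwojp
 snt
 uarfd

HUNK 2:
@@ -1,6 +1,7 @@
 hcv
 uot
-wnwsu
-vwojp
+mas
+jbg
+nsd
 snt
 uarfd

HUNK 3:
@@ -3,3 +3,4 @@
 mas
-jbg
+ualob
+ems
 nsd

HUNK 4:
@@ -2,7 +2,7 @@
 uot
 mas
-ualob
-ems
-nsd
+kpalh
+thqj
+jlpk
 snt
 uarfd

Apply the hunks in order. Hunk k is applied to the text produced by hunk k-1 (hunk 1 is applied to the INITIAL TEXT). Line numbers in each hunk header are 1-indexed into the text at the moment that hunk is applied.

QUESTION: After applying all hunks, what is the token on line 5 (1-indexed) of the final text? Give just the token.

Answer: thqj

Derivation:
Hunk 1: at line 2 remove [eeaxd,ydzzs,bmffp] add [vwojp] -> 6 lines: hcv uot wnwsu vwojp snt uarfd
Hunk 2: at line 1 remove [wnwsu,vwojp] add [mas,jbg,nsd] -> 7 lines: hcv uot mas jbg nsd snt uarfd
Hunk 3: at line 3 remove [jbg] add [ualob,ems] -> 8 lines: hcv uot mas ualob ems nsd snt uarfd
Hunk 4: at line 2 remove [ualob,ems,nsd] add [kpalh,thqj,jlpk] -> 8 lines: hcv uot mas kpalh thqj jlpk snt uarfd
Final line 5: thqj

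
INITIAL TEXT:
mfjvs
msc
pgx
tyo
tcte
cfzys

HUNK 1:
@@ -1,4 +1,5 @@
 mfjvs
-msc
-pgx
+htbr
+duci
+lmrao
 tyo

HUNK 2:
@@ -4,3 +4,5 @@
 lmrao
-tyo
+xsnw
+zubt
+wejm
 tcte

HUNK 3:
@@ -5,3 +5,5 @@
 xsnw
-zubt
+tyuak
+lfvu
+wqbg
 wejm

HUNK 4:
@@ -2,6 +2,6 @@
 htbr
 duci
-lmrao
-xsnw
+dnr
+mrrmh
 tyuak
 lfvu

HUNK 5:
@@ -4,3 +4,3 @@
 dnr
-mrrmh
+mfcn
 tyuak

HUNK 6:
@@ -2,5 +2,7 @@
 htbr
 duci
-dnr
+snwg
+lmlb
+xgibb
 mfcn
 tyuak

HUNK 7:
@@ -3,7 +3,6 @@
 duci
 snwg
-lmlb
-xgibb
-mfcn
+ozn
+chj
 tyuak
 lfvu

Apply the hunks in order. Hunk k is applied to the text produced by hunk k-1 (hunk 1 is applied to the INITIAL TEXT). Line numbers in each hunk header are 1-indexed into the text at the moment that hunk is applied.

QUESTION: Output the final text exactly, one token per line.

Hunk 1: at line 1 remove [msc,pgx] add [htbr,duci,lmrao] -> 7 lines: mfjvs htbr duci lmrao tyo tcte cfzys
Hunk 2: at line 4 remove [tyo] add [xsnw,zubt,wejm] -> 9 lines: mfjvs htbr duci lmrao xsnw zubt wejm tcte cfzys
Hunk 3: at line 5 remove [zubt] add [tyuak,lfvu,wqbg] -> 11 lines: mfjvs htbr duci lmrao xsnw tyuak lfvu wqbg wejm tcte cfzys
Hunk 4: at line 2 remove [lmrao,xsnw] add [dnr,mrrmh] -> 11 lines: mfjvs htbr duci dnr mrrmh tyuak lfvu wqbg wejm tcte cfzys
Hunk 5: at line 4 remove [mrrmh] add [mfcn] -> 11 lines: mfjvs htbr duci dnr mfcn tyuak lfvu wqbg wejm tcte cfzys
Hunk 6: at line 2 remove [dnr] add [snwg,lmlb,xgibb] -> 13 lines: mfjvs htbr duci snwg lmlb xgibb mfcn tyuak lfvu wqbg wejm tcte cfzys
Hunk 7: at line 3 remove [lmlb,xgibb,mfcn] add [ozn,chj] -> 12 lines: mfjvs htbr duci snwg ozn chj tyuak lfvu wqbg wejm tcte cfzys

Answer: mfjvs
htbr
duci
snwg
ozn
chj
tyuak
lfvu
wqbg
wejm
tcte
cfzys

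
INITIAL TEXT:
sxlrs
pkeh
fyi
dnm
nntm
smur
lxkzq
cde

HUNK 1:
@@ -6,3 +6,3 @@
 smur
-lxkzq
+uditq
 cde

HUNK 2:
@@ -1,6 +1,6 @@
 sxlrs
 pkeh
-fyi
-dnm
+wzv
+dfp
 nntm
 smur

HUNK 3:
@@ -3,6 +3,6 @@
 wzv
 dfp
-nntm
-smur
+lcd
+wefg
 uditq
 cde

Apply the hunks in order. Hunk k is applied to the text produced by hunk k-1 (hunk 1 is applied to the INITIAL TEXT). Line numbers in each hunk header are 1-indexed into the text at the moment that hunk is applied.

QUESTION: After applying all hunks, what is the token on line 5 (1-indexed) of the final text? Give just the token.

Answer: lcd

Derivation:
Hunk 1: at line 6 remove [lxkzq] add [uditq] -> 8 lines: sxlrs pkeh fyi dnm nntm smur uditq cde
Hunk 2: at line 1 remove [fyi,dnm] add [wzv,dfp] -> 8 lines: sxlrs pkeh wzv dfp nntm smur uditq cde
Hunk 3: at line 3 remove [nntm,smur] add [lcd,wefg] -> 8 lines: sxlrs pkeh wzv dfp lcd wefg uditq cde
Final line 5: lcd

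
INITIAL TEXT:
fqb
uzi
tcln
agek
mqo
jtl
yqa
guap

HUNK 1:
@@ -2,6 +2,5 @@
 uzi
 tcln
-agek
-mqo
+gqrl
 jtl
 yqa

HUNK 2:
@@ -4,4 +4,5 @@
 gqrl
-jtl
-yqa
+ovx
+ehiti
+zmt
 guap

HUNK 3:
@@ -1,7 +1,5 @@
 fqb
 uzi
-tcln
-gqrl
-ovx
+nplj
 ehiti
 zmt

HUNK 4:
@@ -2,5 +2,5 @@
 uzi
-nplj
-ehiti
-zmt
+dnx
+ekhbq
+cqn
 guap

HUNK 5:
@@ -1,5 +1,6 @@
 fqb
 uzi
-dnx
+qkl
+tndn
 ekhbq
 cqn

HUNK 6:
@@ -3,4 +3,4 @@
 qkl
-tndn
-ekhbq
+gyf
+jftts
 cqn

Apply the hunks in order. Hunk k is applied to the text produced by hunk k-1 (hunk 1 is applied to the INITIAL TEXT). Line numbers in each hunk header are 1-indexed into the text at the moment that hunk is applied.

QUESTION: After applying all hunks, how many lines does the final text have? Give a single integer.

Answer: 7

Derivation:
Hunk 1: at line 2 remove [agek,mqo] add [gqrl] -> 7 lines: fqb uzi tcln gqrl jtl yqa guap
Hunk 2: at line 4 remove [jtl,yqa] add [ovx,ehiti,zmt] -> 8 lines: fqb uzi tcln gqrl ovx ehiti zmt guap
Hunk 3: at line 1 remove [tcln,gqrl,ovx] add [nplj] -> 6 lines: fqb uzi nplj ehiti zmt guap
Hunk 4: at line 2 remove [nplj,ehiti,zmt] add [dnx,ekhbq,cqn] -> 6 lines: fqb uzi dnx ekhbq cqn guap
Hunk 5: at line 1 remove [dnx] add [qkl,tndn] -> 7 lines: fqb uzi qkl tndn ekhbq cqn guap
Hunk 6: at line 3 remove [tndn,ekhbq] add [gyf,jftts] -> 7 lines: fqb uzi qkl gyf jftts cqn guap
Final line count: 7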